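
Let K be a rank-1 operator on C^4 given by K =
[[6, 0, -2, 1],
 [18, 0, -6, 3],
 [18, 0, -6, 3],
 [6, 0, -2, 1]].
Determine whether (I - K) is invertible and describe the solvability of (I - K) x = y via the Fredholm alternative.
(I - K) is singular (det(I - K) = 0, i.e. 1 ∈ sigma(K)). (I - K) x = y is solvable iff y ⊥ ker((I - K)^*) = span{(6, 0, -2, 1)}, i.e. iff 6y_1 - 2y_3 + y_4 = 0. When solvable, the solutions are x = y + c·(1, 3, 3, 1), c arbitrary (ker(I - K) = span{(1, 3, 3, 1)}, dimension 1).

K has rank 1, so it is an outer product K = u v^T: every row of K is a multiple of one row vector. Reading off the entries, u = (1, 3, 3, 1) and v = (6, 0, -2, 1) (row i of K equals u_i·v^T). A rank-one matrix u v^T satisfies K u = u (v·u) and kills the (3)-dimensional subspace v^⊥, so its characteristic polynomial is lambda^3 (lambda - v·u) with v·u = tr K = 1. Hence the eigenvalues of I - K are 1 (multiplicity 3) and 1 - (1) = 0, so det(I - K) = 0. (Direct check: I - K =
[[-5, 0, 2, -1],
 [-18, 1, 6, -3],
 [-18, 0, 7, -3],
 [-6, 0, 2, 0]]
has determinant 0.) So 1 is an eigenvalue of K and (I - K) is not invertible. The finite-dimensional Fredholm alternative says: either (I - K) is invertible, or ker(I - K) ≠ {0} and then range(I - K) = ker((I - K)^*)^⊥, with dim ker(I - K) = dim ker((I - K)^*). We are in the second case, so we need both kernels. Kernel of I - K: (I - K) u = u - u (v·u) = u - u = 0, so ker(I - K) = span{u} = span{(1, 3, 3, 1)} (it is exactly 1-dimensional because rank(I - K) = 3). Kernel of the adjoint: K is real, so (I - K)^* = I - K^T = I - v u^T, and (I - v u^T) v = v - v (u·v) = 0; hence ker((I - K)^*) = span{v} = span{(6, 0, -2, 1)}. Therefore (I - K) x = y is solvable iff <y, v> = 0, i.e. iff 6y_1 - 2y_3 + y_4 = 0. When this holds, K y = u (v·y) = 0, so (I - K) y = y and x = y is a particular solution; the full solution set is the line x = y + c·u = y + c·(1, 3, 3, 1), c ∈ C.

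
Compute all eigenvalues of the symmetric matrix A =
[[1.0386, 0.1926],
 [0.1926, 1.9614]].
sigma(A) ≈ {1, 2}

A is real symmetric, so its spectrum consists of real eigenvalues. Expanding the characteristic polynomial of the displayed matrix gives
  det(λ I - A) = p(λ) = λ^2 + (-3)λ + (2).
Solving p(λ) = 0 yields eigenvalues ≈ 1, 2. (A is shown rounded to 4 decimals, so these recover the underlying integer eigenvalues to within that precision.)
Verification: the trace of A = 3 equals the sum of eigenvalues 3, and det(A) ≈ 2.0000 matches the eigenvalue product 2.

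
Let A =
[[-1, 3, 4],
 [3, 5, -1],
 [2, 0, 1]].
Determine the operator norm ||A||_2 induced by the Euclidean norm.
||A||_2 ≈ 6.3623 (= sqrt(largest eigenvalue of A^T A))

||A||_2 = sigma_max(A) = sqrt(lambda_max(A^T A)). Form the symmetric matrix M = A^T A =
[[14, 12, -5],
 [12, 34, 7],
 [-5, 7, 18]].
Its characteristic polynomial (trace, sum of principal 2x2 minors, determinant of M give the coefficients) is
  p(λ) = det(λ I - M) = λ^3 - 66λ^2 + 1122λ - 3600.
No integer candidate from the rational root theorem (±divisors of 3600) is a root, so the roots are irrational. The cubic discriminant is Δ = 142534512 > 0, so there are three distinct real roots. p(4) = -104 and p(5) = 485 have opposite signs, so a root lies in (4, 5); Newton's method refines it to λ ≈ 4.1643. p(21) = 117 and p(22) = -212 have opposite signs, so a root lies in (21, 22); Newton's method refines it to λ ≈ 21.3568. p(40) = -320 and p(41) = 377 have opposite signs, so a root lies in (40, 41); Newton's method refines it to λ ≈ 40.479. Check (Vieta): the three roots sum to 66, matching tr M = 66.
So the eigenvalues of A^T A are ≈ 4.1643, 21.3568, 40.479 (all ≥ 0, as they must be for A^T A). The largest is λ_max ≈ 40.479, hence ||A||_2 = sqrt(λ_max) ≈ 6.3623.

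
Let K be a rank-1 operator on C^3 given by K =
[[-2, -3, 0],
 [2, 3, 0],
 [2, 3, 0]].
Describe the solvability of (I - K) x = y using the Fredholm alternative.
(I - K) is singular (det(I - K) = 0, i.e. 1 ∈ sigma(K)). (I - K) x = y is solvable iff y ⊥ ker((I - K)^*) = span{(-2, -3, 0)}, i.e. iff -2y_1 - 3y_2 = 0. When solvable, the solutions are x = y + c·(1, -1, -1), c arbitrary (ker(I - K) = span{(1, -1, -1)}, dimension 1).

K has rank 1, so it is an outer product K = u v^T: every row of K is a multiple of one row vector. Reading off the entries, u = (1, -1, -1) and v = (-2, -3, 0) (row i of K equals u_i·v^T). A rank-one matrix u v^T satisfies K u = u (v·u) and kills the (2)-dimensional subspace v^⊥, so its characteristic polynomial is lambda^2 (lambda - v·u) with v·u = tr K = 1. Hence the eigenvalues of I - K are 1 (multiplicity 2) and 1 - (1) = 0, so det(I - K) = 0. (Direct check: I - K =
[[3, 3, 0],
 [-2, -2, 0],
 [-2, -3, 1]]
has determinant 0.) So 1 is an eigenvalue of K and (I - K) is not invertible. The finite-dimensional Fredholm alternative says: either (I - K) is invertible, or ker(I - K) ≠ {0} and then range(I - K) = ker((I - K)^*)^⊥, with dim ker(I - K) = dim ker((I - K)^*). We are in the second case, so we need both kernels. Kernel of I - K: (I - K) u = u - u (v·u) = u - u = 0, so ker(I - K) = span{u} = span{(1, -1, -1)} (it is exactly 1-dimensional because rank(I - K) = 2). Kernel of the adjoint: K is real, so (I - K)^* = I - K^T = I - v u^T, and (I - v u^T) v = v - v (u·v) = 0; hence ker((I - K)^*) = span{v} = span{(-2, -3, 0)}. Therefore (I - K) x = y is solvable iff <y, v> = 0, i.e. iff -2y_1 - 3y_2 = 0. When this holds, K y = u (v·y) = 0, so (I - K) y = y and x = y is a particular solution; the full solution set is the line x = y + c·u = y + c·(1, -1, -1), c ∈ C.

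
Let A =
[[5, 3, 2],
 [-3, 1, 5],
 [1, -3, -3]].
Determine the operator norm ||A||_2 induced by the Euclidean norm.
||A||_2 ≈ 7.1373 (= sqrt(largest eigenvalue of A^T A))

||A||_2 = sigma_max(A) = sqrt(lambda_max(A^T A)). Form the symmetric matrix M = A^T A =
[[35, 9, -8],
 [9, 19, 20],
 [-8, 20, 38]].
Its characteristic polynomial (trace, sum of principal 2x2 minors, determinant of M give the coefficients) is
  p(λ) = det(λ I - M) = λ^3 - 92λ^2 + 2172λ - 4096.
No integer candidate from the rational root theorem (±divisors of 4096) is a root, so the roots are irrational. The cubic discriminant is Δ = 464876032 > 0, so there are three distinct real roots. p(2) = -112 and p(3) = 1619 have opposite signs, so a root lies in (2, 3); Newton's method refines it to λ ≈ 2.0619. p(38) = 464 and p(39) = -1 have opposite signs, so a root lies in (38, 39); Newton's method refines it to λ ≈ 38.9977. p(50) = -496 and p(51) = 35 have opposite signs, so a root lies in (50, 51); Newton's method refines it to λ ≈ 50.9404. Check (Vieta): the three roots sum to 92, matching tr M = 92.
So the eigenvalues of A^T A are ≈ 2.0619, 38.9977, 50.9404 (all ≥ 0, as they must be for A^T A). The largest is λ_max ≈ 50.9404, hence ||A||_2 = sqrt(λ_max) ≈ 7.1373.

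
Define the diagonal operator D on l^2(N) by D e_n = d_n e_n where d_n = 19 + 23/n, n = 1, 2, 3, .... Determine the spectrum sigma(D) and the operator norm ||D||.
sigma(D) = {19 + 23/n : n ≥ 1} ∪ {19}; ||D|| = 42

A bounded diagonal operator on l^2 with diagonal entries d_n has spectrum equal to the closure of {d_n : n ≥ 1}: every d_n is an eigenvalue (with eigenvector e_n), so {d_n} ⊂ sigma(D); the spectrum is closed, so its closure is too; and for lambda not in the closure, (D - lambda I) has bounded inverse (the diagonal entries 1/(d_n - lambda) are bounded). For our sequence d_n = 19 + 23/n, n = 1, 2, 3, ...:
  - {d_n} = {19 + 23/n : n ≥ 1}; the only limit point is 19
  - closure = {19 + 23/n : n ≥ 1} ∪ {19}
For the norm: a diagonal operator has ||D|| = sup_n |d_n|. Here d_n = 19 + 23/n is positive and decreasing, so sup_n |d_n| = d_1 = 19 + 23 = 42. So ||D|| = 42.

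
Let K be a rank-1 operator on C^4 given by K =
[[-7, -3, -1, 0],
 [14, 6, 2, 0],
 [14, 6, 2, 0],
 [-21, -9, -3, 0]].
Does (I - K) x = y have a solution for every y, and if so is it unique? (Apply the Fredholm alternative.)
(I - K) is singular (det(I - K) = 0, i.e. 1 ∈ sigma(K)). (I - K) x = y is solvable iff y ⊥ ker((I - K)^*) = span{(-7, -3, -1, 0)}, i.e. iff -7y_1 - 3y_2 - y_3 = 0. When solvable, the solutions are x = y + c·(1, -2, -2, 3), c arbitrary (ker(I - K) = span{(1, -2, -2, 3)}, dimension 1).

K has rank 1, so it is an outer product K = u v^T: every row of K is a multiple of one row vector. Reading off the entries, u = (1, -2, -2, 3) and v = (-7, -3, -1, 0) (row i of K equals u_i·v^T). A rank-one matrix u v^T satisfies K u = u (v·u) and kills the (3)-dimensional subspace v^⊥, so its characteristic polynomial is lambda^3 (lambda - v·u) with v·u = tr K = 1. Hence the eigenvalues of I - K are 1 (multiplicity 3) and 1 - (1) = 0, so det(I - K) = 0. (Direct check: I - K =
[[8, 3, 1, 0],
 [-14, -5, -2, 0],
 [-14, -6, -1, 0],
 [21, 9, 3, 1]]
has determinant 0.) So 1 is an eigenvalue of K and (I - K) is not invertible. The finite-dimensional Fredholm alternative says: either (I - K) is invertible, or ker(I - K) ≠ {0} and then range(I - K) = ker((I - K)^*)^⊥, with dim ker(I - K) = dim ker((I - K)^*). We are in the second case, so we need both kernels. Kernel of I - K: (I - K) u = u - u (v·u) = u - u = 0, so ker(I - K) = span{u} = span{(1, -2, -2, 3)} (it is exactly 1-dimensional because rank(I - K) = 3). Kernel of the adjoint: K is real, so (I - K)^* = I - K^T = I - v u^T, and (I - v u^T) v = v - v (u·v) = 0; hence ker((I - K)^*) = span{v} = span{(-7, -3, -1, 0)}. Therefore (I - K) x = y is solvable iff <y, v> = 0, i.e. iff -7y_1 - 3y_2 - y_3 = 0. When this holds, K y = u (v·y) = 0, so (I - K) y = y and x = y is a particular solution; the full solution set is the line x = y + c·u = y + c·(1, -2, -2, 3), c ∈ C.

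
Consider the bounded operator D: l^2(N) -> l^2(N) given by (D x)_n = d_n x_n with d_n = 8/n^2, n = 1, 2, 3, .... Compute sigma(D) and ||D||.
sigma(D) = {8/n^2 : n ≥ 1} ∪ {0}; ||D|| = 8

A bounded diagonal operator on l^2 with diagonal entries d_n has spectrum equal to the closure of {d_n : n ≥ 1}: every d_n is an eigenvalue (with eigenvector e_n), so {d_n} ⊂ sigma(D); the spectrum is closed, so its closure is too; and for lambda not in the closure, (D - lambda I) has bounded inverse (the diagonal entries 1/(d_n - lambda) are bounded). For our sequence d_n = 8/n^2, n = 1, 2, 3, ...:
  - {d_n} = {8/n^2 : n ≥ 1}; the only limit point is 0
  - closure = {8/n^2 : n ≥ 1} ∪ {0}
For the norm: a diagonal operator has ||D|| = sup_n |d_n|. Here d_n = 8/n^2 is positive and decreasing, so sup_n |d_n| = d_1 = 8. So ||D|| = 8.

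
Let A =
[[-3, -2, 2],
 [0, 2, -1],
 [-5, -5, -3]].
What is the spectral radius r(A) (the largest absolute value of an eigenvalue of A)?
r(A) ≈ 4.2028

The eigenvalues of A are the roots of its characteristic polynomial. With M = A (coefficients from the trace, the sum of principal 2x2 minors, and det A):
  p(λ) = det(λ I - M) = λ^3 + 4λ^2 + 2λ - 43.
No integer candidate from the rational root theorem (±divisors of 43) is a root, so the roots are irrational. The cubic discriminant is Δ = -45075 < 0, so there is one real root and a complex-conjugate pair. p(2) = -15 and p(3) = 26 have opposite signs, so a root lies in (2, 3); Newton's method refines it to λ ≈ 2.4344. Dividing out (λ - (2.4344)) leaves approximately λ^2 + 6.4344λ + 17.6637. For λ^2 + 6.4344λ + 17.6637 the discriminant is -29.2535. It is negative, so the remaining roots are the complex-conjugate pair λ ≈ -3.2172 ± 2.7043i. Their product equals the constant term, so |λ|^2 ≈ 17.6637 and |λ| ≈ 4.2028.
Thus the eigenvalues (to 4 decimals) are 2.4344 (modulus 2.4344); -3.2172 ± 2.7043i (modulus 4.2028). The spectral radius is the largest modulus: r(A) ≈ 4.2028. (Cross-check: r(A) ≤ ||A||_2 ≈ 8.2177; equality holds whenever A is normal, though it can also hold for some non-normal A.)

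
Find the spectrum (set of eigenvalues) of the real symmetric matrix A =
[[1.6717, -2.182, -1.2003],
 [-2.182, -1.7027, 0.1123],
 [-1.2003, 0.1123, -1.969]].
sigma(A) ≈ {-3, -2, 3}

A is real symmetric, so its spectrum consists of real eigenvalues. Expanding the characteristic polynomial of the displayed matrix gives
  det(λ I - A) = p(λ) = λ^3 + (2)λ^2 + (-9)λ + (-18).
Solving p(λ) = 0 yields eigenvalues ≈ -3, -2, 3. (A is shown rounded to 4 decimals, so these recover the underlying integer eigenvalues to within that precision.)
Verification: the trace of A = -2 equals the sum of eigenvalues -2, and det(A) ≈ 17.9995 matches the eigenvalue product 18.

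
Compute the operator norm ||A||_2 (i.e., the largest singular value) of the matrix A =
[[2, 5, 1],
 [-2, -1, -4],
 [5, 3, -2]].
||A||_2 ≈ 7.8189 (= sqrt(largest eigenvalue of A^T A))

||A||_2 = sigma_max(A) = sqrt(lambda_max(A^T A)). Form the symmetric matrix M = A^T A =
[[33, 27, 0],
 [27, 35, 3],
 [0, 3, 21]].
Its characteristic polynomial (trace, sum of principal 2x2 minors, determinant of M give the coefficients) is
  p(λ) = det(λ I - M) = λ^3 - 89λ^2 + 1845λ - 8649.
No integer candidate from the rational root theorem (±divisors of 8649) is a root, so the roots are irrational. The cubic discriminant is Δ = 996492384 > 0, so there are three distinct real roots. p(6) = -567 and p(7) = 248 have opposite signs, so a root lies in (6, 7); Newton's method refines it to λ ≈ 6.6771. p(21) = 108 and p(22) = -487 have opposite signs, so a root lies in (21, 22); Newton's method refines it to λ ≈ 21.1879. p(61) = -292 and p(62) = 1953 have opposite signs, so a root lies in (61, 62); Newton's method refines it to λ ≈ 61.135. Check (Vieta): the three roots sum to 89, matching tr M = 89.
So the eigenvalues of A^T A are ≈ 6.6771, 21.1879, 61.135 (all ≥ 0, as they must be for A^T A). The largest is λ_max ≈ 61.135, hence ||A||_2 = sqrt(λ_max) ≈ 7.8189.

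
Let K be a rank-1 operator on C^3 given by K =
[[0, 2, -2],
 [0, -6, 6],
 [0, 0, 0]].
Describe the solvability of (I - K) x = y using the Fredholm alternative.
(I - K) is invertible (det(I - K) = 7 ≠ 0), so for every y in C^3 the equation (I - K) x = y has a unique solution.

K has rank 1, so it is an outer product K = u v^T: every row of K is a multiple of one row vector. Reading off the entries, u = (-1, 3, 0) and v = (0, -2, 2) (row i of K equals u_i·v^T). A rank-one matrix u v^T satisfies K u = u (v·u) and kills the (2)-dimensional subspace v^⊥, so its characteristic polynomial is lambda^2 (lambda - v·u) with v·u = tr K = -6. Hence the eigenvalues of I - K are 1 (multiplicity 2) and 1 - (-6) = 7, so det(I - K) = 7. (Direct check: I - K =
[[1, -2, 2],
 [0, 7, -6],
 [0, 0, 1]]
has determinant 7.) The finite-dimensional Fredholm alternative says: either (I - K) is invertible, or ker(I - K) ≠ {0} and then range(I - K) = ker((I - K)^*)^⊥, with dim ker(I - K) = dim ker((I - K)^*). Since det(I - K) ≠ 0, 1 is not an eigenvalue of K and ker(I - K) = {0}, so we are in the first case: for every y there is a unique x = (I - K)^(-1) y. Explicitly, by the Sherman–Morrison formula, (I - u v^T)^(-1) = I + u v^T/(1 - v·u), i.e. (I - K)^(-1) = I + K/(7).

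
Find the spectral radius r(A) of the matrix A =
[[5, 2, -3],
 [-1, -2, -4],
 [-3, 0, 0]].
r(A) ≈ 6.5644

The eigenvalues of A are the roots of its characteristic polynomial. With M = A (coefficients from the trace, the sum of principal 2x2 minors, and det A):
  p(λ) = det(λ I - M) = λ^3 - 3λ^2 - 17λ - 42.
No integer candidate from the rational root theorem (±divisors of 42) is a root, so the roots are irrational. The cubic discriminant is Δ = -68467 < 0, so there is one real root and a complex-conjugate pair. p(6) = -36 and p(7) = 35 have opposite signs, so a root lies in (6, 7); Newton's method refines it to λ ≈ 6.5644. Dividing out (λ - (6.5644)) leaves approximately λ^2 + 3.5644λ + 6.3981. For λ^2 + 3.5644λ + 6.3981 the discriminant is -12.8876. It is negative, so the remaining roots are the complex-conjugate pair λ ≈ -1.7822 ± 1.795i. Their product equals the constant term, so |λ|^2 ≈ 6.3981 and |λ| ≈ 2.5295.
Thus the eigenvalues (to 4 decimals) are 6.5644 (modulus 6.5644); -1.7822 ± 1.795i (modulus 2.5295). The spectral radius is the largest modulus: r(A) ≈ 6.5644. (Cross-check: r(A) ≤ ||A||_2 ≈ 6.6687; equality holds whenever A is normal, though it can also hold for some non-normal A.)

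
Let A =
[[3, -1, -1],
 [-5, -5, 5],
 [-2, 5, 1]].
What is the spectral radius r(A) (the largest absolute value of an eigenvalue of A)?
r(A) ≈ 7.9523

The eigenvalues of A are the roots of its characteristic polynomial. With M = A (coefficients from the trace, the sum of principal 2x2 minors, and det A):
  p(λ) = det(λ I - M) = λ^3 + λ^2 - 49λ + 50.
No integer candidate from the rational root theorem (±divisors of 50) is a root, so the roots are irrational. The cubic discriminant is Δ = 361197 > 0, so there are three distinct real roots. p(-8) = -6 and p(-7) = 99 have opposite signs, so a root lies in (-8, -7); Newton's method refines it to λ ≈ -7.9523. p(1) = 3 and p(2) = -36 have opposite signs, so a root lies in (1, 2); Newton's method refines it to λ ≈ 1.0686. p(5) = -45 and p(6) = 8 have opposite signs, so a root lies in (5, 6); Newton's method refines it to λ ≈ 5.8837. Check (Vieta): the three roots sum to -1, matching tr M = -1.
Thus the eigenvalues (to 4 decimals) are -7.9523 (modulus 7.9523); 1.0686 (modulus 1.0686); 5.8837 (modulus 5.8837). The spectral radius is the largest modulus: r(A) ≈ 7.9523. (Cross-check: r(A) ≤ ||A||_2 ≈ 8.9126; equality holds whenever A is normal, though it can also hold for some non-normal A.)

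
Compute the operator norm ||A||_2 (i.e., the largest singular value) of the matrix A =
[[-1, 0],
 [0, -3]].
||A||_2 = 3 (= sqrt(largest eigenvalue of A^T A))

||A||_2 = sigma_max(A) = sqrt(lambda_max(A^T A)). Form the symmetric matrix M = A^T A =
[[1, 0],
 [0, 9]].
Its characteristic polynomial (trace, determinant of M give the coefficients) is
  p(λ) = det(λ I - M) = λ^2 - 10λ + 9.
For λ^2 - 10λ + 9 the discriminant is 64. It is a perfect square (8^2), so the roots are rational: λ = (10 ± 8)/2 = 9, 1.
So the eigenvalues of A^T A are ≈ 1, 9 (all ≥ 0, as they must be for A^T A). The largest is λ_max = 9, hence ||A||_2 = sqrt(λ_max) = 3.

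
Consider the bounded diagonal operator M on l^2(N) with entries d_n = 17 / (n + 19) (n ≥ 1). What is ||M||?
||M|| = 17/20 (attained at n = 1)

For M diagonal, ||M|| = sup_n |d_n| = sup_n 17/(n + 19). This is positive and strictly decreasing in n, so the supremum is attained at n = 1: d_1 = 17/(1 + 19) = 17/20. Hence ||M|| = 17/20.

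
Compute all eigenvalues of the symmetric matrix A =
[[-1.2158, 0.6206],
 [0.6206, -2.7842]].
sigma(A) ≈ {-3, -1}

A is real symmetric, so its spectrum consists of real eigenvalues. Expanding the characteristic polynomial of the displayed matrix gives
  det(λ I - A) = p(λ) = λ^2 + (4)λ + (3).
Solving p(λ) = 0 yields eigenvalues ≈ -3, -1. (A is shown rounded to 4 decimals, so these recover the underlying integer eigenvalues to within that precision.)
Verification: the trace of A = -4 equals the sum of eigenvalues -4, and det(A) ≈ 2.9999 matches the eigenvalue product 3.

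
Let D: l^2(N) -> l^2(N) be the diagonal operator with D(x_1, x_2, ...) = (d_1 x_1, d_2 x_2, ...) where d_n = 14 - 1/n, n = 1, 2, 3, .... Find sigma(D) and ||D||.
sigma(D) = {14 - 1/n : n ≥ 1} ∪ {14}; ||D|| = 14

A bounded diagonal operator on l^2 with diagonal entries d_n has spectrum equal to the closure of {d_n : n ≥ 1}: every d_n is an eigenvalue (with eigenvector e_n), so {d_n} ⊂ sigma(D); the spectrum is closed, so its closure is too; and for lambda not in the closure, (D - lambda I) has bounded inverse (the diagonal entries 1/(d_n - lambda) are bounded). For our sequence d_n = 14 - 1/n, n = 1, 2, 3, ...:
  - {d_n} = {14 - 1/n : n ≥ 1}; the only limit point is 14
  - closure = {14 - 1/n : n ≥ 1} ∪ {14}
For the norm: a diagonal operator has ||D|| = sup_n |d_n|. Here d_n = 14 - 1/n increases monotonically from d_1 = 13 toward 14, with all terms in [13, 14); so sup_n |d_n| = 14 (the supremum is the limit, not attained). So ||D|| = 14.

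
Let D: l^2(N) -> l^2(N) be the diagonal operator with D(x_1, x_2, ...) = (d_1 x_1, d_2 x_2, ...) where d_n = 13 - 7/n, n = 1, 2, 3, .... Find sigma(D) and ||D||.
sigma(D) = {13 - 7/n : n ≥ 1} ∪ {13}; ||D|| = 13

A bounded diagonal operator on l^2 with diagonal entries d_n has spectrum equal to the closure of {d_n : n ≥ 1}: every d_n is an eigenvalue (with eigenvector e_n), so {d_n} ⊂ sigma(D); the spectrum is closed, so its closure is too; and for lambda not in the closure, (D - lambda I) has bounded inverse (the diagonal entries 1/(d_n - lambda) are bounded). For our sequence d_n = 13 - 7/n, n = 1, 2, 3, ...:
  - {d_n} = {13 - 7/n : n ≥ 1}; the only limit point is 13
  - closure = {13 - 7/n : n ≥ 1} ∪ {13}
For the norm: a diagonal operator has ||D|| = sup_n |d_n|. Here d_n = 13 - 7/n increases monotonically from d_1 = 6 toward 13, with all terms in [6, 13); so sup_n |d_n| = 13 (the supremum is the limit, not attained). So ||D|| = 13.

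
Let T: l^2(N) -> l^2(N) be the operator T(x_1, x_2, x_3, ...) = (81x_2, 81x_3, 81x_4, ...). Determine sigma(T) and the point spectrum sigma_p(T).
sigma(T) = closed disk {z in C : |z| ≤ 81}; sigma_p(T) = open disk {z in C : |z| < 81}

Note T = 81·V where V is the unit left shift (V x)_k = x_{k+1}; so sigma(T) = 81·sigma(V) and ||T|| = 81||V||. ||T x||^2 = 6561sum_{k≥2} |x_k|^2 ≤ 6561||x||^2, with equality on {x : x_1 = 0}, so ||T|| = 81. For any lambda with |lambda| < 81, set r = lambda/81 (|r| < 1); the vector x = (1, r, r^2, ...) is in l^2 and satisfies T x = 81(r, r^2, ...) = lambda x, so lambda is an eigenvalue. On the boundary |lambda| = 81 the geometric series diverges, so no l^2 eigenvector exists, but these lambda lie in the approximate point spectrum. Hence sigma(T) is the closed disk of radius 81 and sigma_p(T) is the open disk.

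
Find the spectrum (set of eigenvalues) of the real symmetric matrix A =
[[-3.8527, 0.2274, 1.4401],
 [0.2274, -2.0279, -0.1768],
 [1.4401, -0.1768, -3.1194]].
sigma(A) ≈ {-5, -2} (-2 with multiplicity 2)

A is real symmetric, so its spectrum consists of real eigenvalues. Expanding the characteristic polynomial of the displayed matrix gives
  det(λ I - A) = p(λ) = λ^3 + (9)λ^2 + (24)λ + (20).
Solving p(λ) = 0 yields eigenvalues ≈ -5, -2, -2. (A is shown rounded to 4 decimals, so these recover the underlying integer eigenvalues to within that precision.)
Verification: the trace of A = -9 equals the sum of eigenvalues -9, and det(A) ≈ -20.0000 matches the eigenvalue product -20.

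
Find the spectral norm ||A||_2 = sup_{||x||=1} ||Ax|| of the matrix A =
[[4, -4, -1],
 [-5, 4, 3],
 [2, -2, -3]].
||A||_2 ≈ 9.7616 (= sqrt(largest eigenvalue of A^T A))

||A||_2 = sigma_max(A) = sqrt(lambda_max(A^T A)). Form the symmetric matrix M = A^T A =
[[45, -40, -25],
 [-40, 36, 22],
 [-25, 22, 19]].
Its characteristic polynomial (trace, sum of principal 2x2 minors, determinant of M give the coefficients) is
  p(λ) = det(λ I - M) = λ^3 - 100λ^2 + 450λ - 100.
No integer candidate from the rational root theorem (±divisors of 100) is a root, so the roots are irrational. The cubic discriminant is Δ = 1341230000 > 0, so there are three distinct real roots. p(0) = -100 and p(1) = 251 have opposite signs, so a root lies in (0, 1); Newton's method refines it to λ ≈ 0.2344. p(4) = 164 and p(5) = -225 have opposite signs, so a root lies in (4, 5); Newton's method refines it to λ ≈ 4.4771. p(95) = -2475 and p(96) = 6236 have opposite signs, so a root lies in (95, 96); Newton's method refines it to λ ≈ 95.2885. Check (Vieta): the three roots sum to 100, matching tr M = 100.
So the eigenvalues of A^T A are ≈ 0.2344, 4.4771, 95.2885 (all ≥ 0, as they must be for A^T A). The largest is λ_max ≈ 95.2885, hence ||A||_2 = sqrt(λ_max) ≈ 9.7616.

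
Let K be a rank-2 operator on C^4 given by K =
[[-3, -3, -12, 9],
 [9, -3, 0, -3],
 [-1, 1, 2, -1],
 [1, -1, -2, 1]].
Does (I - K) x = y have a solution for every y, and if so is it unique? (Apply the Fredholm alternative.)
(I - K) is invertible (det(I - K) = -2 ≠ 0), so for every y in C^4 the equation (I - K) x = y has a unique solution.

K has rank 2 and factors as K = U V^T = u1 v1^T + u2 v2^T with u1 = (3, 3, -1, 1), v1 = (1, -1, -2, 1), u2 = (-2, 2, 0, 0), v2 = (3, 0, 3, -3) (multiplying out reproduces the displayed K). The nonzero eigenvalues of U V^T coincide with those of the 2 x 2 matrix G = V^T U = [[v1·u1, v1·u2], [v2·u1, v2·u2]] = [[3, -4], [3, -6]], and by the Sylvester determinant identity det(I_4 - U V^T) = det(I_2 - V^T U) = det([[-2, 4], [-3, 7]]) = (-2)(7) - (4)(-3) = -2. (Direct check: I - K =
[[4, 3, 12, -9],
 [-9, 4, 0, 3],
 [1, -1, -1, 1],
 [-1, 1, 2, 0]]
has determinant -2.) The finite-dimensional Fredholm alternative says: either (I - K) is invertible, or ker(I - K) ≠ {0} and then range(I - K) = ker((I - K)^*)^⊥, with dim ker(I - K) = dim ker((I - K)^*). Since det(I - K) ≠ 0, 1 is not an eigenvalue of K and ker(I - K) = {0}, so we are in the first case: for every y there is a unique x = (I - K)^(-1) y. (Explicitly, by the Woodbury identity, (I - U V^T)^(-1) = I + U (I_2 - G)^(-1) V^T.)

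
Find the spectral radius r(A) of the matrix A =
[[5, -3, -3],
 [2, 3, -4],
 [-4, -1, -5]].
r(A) ≈ 6.7147

The eigenvalues of A are the roots of its characteristic polynomial. With M = A (coefficients from the trace, the sum of principal 2x2 minors, and det A):
  p(λ) = det(λ I - M) = λ^3 - 3λ^2 - 35λ + 203.
No integer candidate from the rational root theorem (±divisors of 203) is a root, so the roots are irrational. The cubic discriminant is Δ = -524524 < 0, so there is one real root and a complex-conjugate pair. p(-7) = -42 and p(-6) = 89 have opposite signs, so a root lies in (-7, -6); Newton's method refines it to λ ≈ -6.7147. Dividing out (λ - (-6.7147)) leaves approximately λ^2 - 9.7147λ + 30.232. For λ^2 - 9.7147λ + 30.232 the discriminant is -26.5517. It is negative, so the remaining roots are the complex-conjugate pair λ ≈ 4.8574 ± 2.5764i. Their product equals the constant term, so |λ|^2 ≈ 30.232 and |λ| ≈ 5.4984.
Thus the eigenvalues (to 4 decimals) are -6.7147 (modulus 6.7147); 4.8574 ± 2.5764i (modulus 5.4984). The spectral radius is the largest modulus: r(A) ≈ 6.7147. (Cross-check: r(A) ≤ ||A||_2 ≈ 7.2041; equality holds whenever A is normal, though it can also hold for some non-normal A.)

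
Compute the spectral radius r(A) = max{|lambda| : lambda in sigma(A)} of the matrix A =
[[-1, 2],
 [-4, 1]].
r(A) = sqrt(7) ≈ 2.6458

The eigenvalues of A are the roots of its characteristic polynomial. With M = A (coefficients from the trace and determinant):
  p(λ) = det(λ I - M) = λ^2 + 7.
For λ^2 + 7 the discriminant is -28. It is negative, so the roots are the complex-conjugate pair λ = 0 ± (sqrt(28)/2) i ≈ 0 ± 2.6458i. For a conjugate pair the product of the roots equals the constant term, so |λ|^2 = 7 and |λ| = sqrt(7) ≈ 2.6458.
Thus the eigenvalues (to 4 decimals) are 0 ± 2.6458i (modulus 2.6458). The spectral radius is the largest modulus: r(A) = sqrt(7) ≈ 2.6458. (Cross-check: r(A) ≤ ||A||_2 ≈ 4.4142; equality holds whenever A is normal, though it can also hold for some non-normal A.)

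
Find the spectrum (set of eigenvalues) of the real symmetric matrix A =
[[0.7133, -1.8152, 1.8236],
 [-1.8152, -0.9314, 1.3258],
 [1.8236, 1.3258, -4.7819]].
sigma(A) ≈ {-6, -1, 2}

A is real symmetric, so its spectrum consists of real eigenvalues. Expanding the characteristic polynomial of the displayed matrix gives
  det(λ I - A) = p(λ) = λ^3 + (5)λ^2 + (-8)λ + (-12).
Solving p(λ) = 0 yields eigenvalues ≈ -6, -1, 2. (A is shown rounded to 4 decimals, so these recover the underlying integer eigenvalues to within that precision.)
Verification: the trace of A = -5 equals the sum of eigenvalues -5, and det(A) ≈ 11.9993 matches the eigenvalue product 12.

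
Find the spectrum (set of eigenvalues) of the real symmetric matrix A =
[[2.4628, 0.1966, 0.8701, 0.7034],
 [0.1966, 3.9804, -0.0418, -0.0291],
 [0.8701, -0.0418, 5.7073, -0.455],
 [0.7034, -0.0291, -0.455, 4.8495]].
sigma(A) ≈ {2, 4, 5, 6}

A is real symmetric, so its spectrum consists of real eigenvalues. Expanding the characteristic polynomial of the displayed matrix gives
  det(λ I - A) = p(λ) = λ^4 + (-17)λ^3 + (104)λ^2 + (-268)λ + (239.9988).
Solving p(λ) = 0 yields eigenvalues ≈ 2, 4, 5, 6. (A is shown rounded to 4 decimals, so these recover the underlying integer eigenvalues to within that precision.)
Verification: the trace of A = 17 equals the sum of eigenvalues 17, and det(A) ≈ 239.9988 matches the eigenvalue product 240.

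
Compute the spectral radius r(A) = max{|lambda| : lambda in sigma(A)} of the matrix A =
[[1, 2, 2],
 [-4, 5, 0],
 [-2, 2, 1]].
r(A) = sqrt(17) ≈ 4.1231

The eigenvalues of A are the roots of its characteristic polynomial. With M = A (coefficients from the trace, the sum of principal 2x2 minors, and det A):
  p(λ) = det(λ I - M) = λ^3 - 7λ^2 + 23λ - 17.
By the rational root theorem any rational root is an integer divisor of 17. Testing λ = 1: p(1) = 1 - 7 + 23 - 17 = 0, so λ = 1 is a root. Dividing out (λ - 1) leaves p(λ) = (λ - 1)(λ^2 - 6λ + 17). For λ^2 - 6λ + 17 the discriminant is -32. It is negative, so the roots are the complex-conjugate pair λ = 3 ± (sqrt(32)/2) i ≈ 3 ± 2.8284i. For a conjugate pair the product of the roots equals the constant term, so |λ|^2 = 17 and |λ| = sqrt(17) ≈ 4.1231.
Thus the eigenvalues (to 4 decimals) are 3 ± 2.8284i (modulus 4.1231); 1 (modulus 1). The spectral radius is the largest modulus: r(A) = sqrt(17) ≈ 4.1231. (Cross-check: r(A) ≤ ||A||_2 ≈ 7.0929; equality holds whenever A is normal, though it can also hold for some non-normal A.)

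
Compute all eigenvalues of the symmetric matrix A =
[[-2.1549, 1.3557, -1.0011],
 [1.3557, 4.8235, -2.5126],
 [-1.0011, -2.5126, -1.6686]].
sigma(A) ≈ {-3, -2, 6}

A is real symmetric, so its spectrum consists of real eigenvalues. Expanding the characteristic polynomial of the displayed matrix gives
  det(λ I - A) = p(λ) = λ^3 + (-1)λ^2 + (-24)λ + (-36).
Solving p(λ) = 0 yields eigenvalues ≈ -3, -2, 6. (A is shown rounded to 4 decimals, so these recover the underlying integer eigenvalues to within that precision.)
Verification: the trace of A = 1 equals the sum of eigenvalues 1, and det(A) ≈ 36.0007 matches the eigenvalue product 36.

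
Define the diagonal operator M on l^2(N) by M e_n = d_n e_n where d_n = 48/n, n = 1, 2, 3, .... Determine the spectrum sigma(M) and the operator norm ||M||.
sigma(M) = {48/n : n ≥ 1} ∪ {0}; ||M|| = 48

A bounded diagonal operator on l^2 with diagonal entries d_n has spectrum equal to the closure of {d_n : n ≥ 1}: every d_n is an eigenvalue (with eigenvector e_n), so {d_n} ⊂ sigma(M); the spectrum is closed, so its closure is too; and for lambda not in the closure, (M - lambda I) has bounded inverse (the diagonal entries 1/(d_n - lambda) are bounded). For our sequence d_n = 48/n, n = 1, 2, 3, ...:
  - {d_n} = {48/n : n ≥ 1}; the only limit point is 0
  - closure = {48/n : n ≥ 1} ∪ {0}
For the norm: a diagonal operator has ||M|| = sup_n |d_n|. Here d_n = 48/n is positive and decreasing, so sup_n |d_n| = d_1 = 48. So ||M|| = 48.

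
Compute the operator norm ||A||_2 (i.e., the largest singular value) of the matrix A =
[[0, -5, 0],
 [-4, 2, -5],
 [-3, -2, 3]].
||A||_2 ≈ 7.2627 (= sqrt(largest eigenvalue of A^T A))

||A||_2 = sigma_max(A) = sqrt(lambda_max(A^T A)). Form the symmetric matrix M = A^T A =
[[25, -2, 11],
 [-2, 33, -16],
 [11, -16, 34]].
Its characteristic polynomial (trace, sum of principal 2x2 minors, determinant of M give the coefficients) is
  p(λ) = det(λ I - M) = λ^3 - 92λ^2 + 2416λ - 18225.
No integer candidate from the rational root theorem (±divisors of 18225) is a root, so the roots are irrational. The cubic discriminant is Δ = 177440325 > 0, so there are three distinct real roots. p(13) = -168 and p(14) = 311 have opposite signs, so a root lies in (13, 14); Newton's method refines it to λ ≈ 13.327. p(25) = 300 and p(26) = -25 have opposite signs, so a root lies in (25, 26); Newton's method refines it to λ ≈ 25.9262. p(52) = -753 and p(53) = 272 have opposite signs, so a root lies in (52, 53); Newton's method refines it to λ ≈ 52.7468. Check (Vieta): the three roots sum to 92, matching tr M = 92.
So the eigenvalues of A^T A are ≈ 13.327, 25.9262, 52.7468 (all ≥ 0, as they must be for A^T A). The largest is λ_max ≈ 52.7468, hence ||A||_2 = sqrt(λ_max) ≈ 7.2627.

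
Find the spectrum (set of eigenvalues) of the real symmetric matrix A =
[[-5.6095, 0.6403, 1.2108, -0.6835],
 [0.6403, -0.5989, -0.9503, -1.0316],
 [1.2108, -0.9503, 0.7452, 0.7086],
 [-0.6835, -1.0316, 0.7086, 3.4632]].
sigma(A) ≈ {-6, -1, 1, 4}

A is real symmetric, so its spectrum consists of real eigenvalues. Expanding the characteristic polynomial of the displayed matrix gives
  det(λ I - A) = p(λ) = λ^4 + (2)λ^3 + (-25)λ^2 + (-2)λ + (24).
Solving p(λ) = 0 yields eigenvalues ≈ -6, -1, 1, 4. (A is shown rounded to 4 decimals, so these recover the underlying integer eigenvalues to within that precision.)
Verification: the trace of A = -2 equals the sum of eigenvalues -2, and det(A) ≈ 24.0003 matches the eigenvalue product 24.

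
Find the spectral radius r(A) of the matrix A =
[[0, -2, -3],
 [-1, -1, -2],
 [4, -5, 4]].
r(A) ≈ 2.8702

The eigenvalues of A are the roots of its characteristic polynomial. With M = A (coefficients from the trace, the sum of principal 2x2 minors, and det A):
  p(λ) = det(λ I - M) = λ^3 - 3λ^2 - 4λ + 19.
No integer candidate from the rational root theorem (±divisors of 19) is a root, so the roots are irrational. The cubic discriminant is Δ = -3191 < 0, so there is one real root and a complex-conjugate pair. p(-3) = -23 and p(-2) = 7 have opposite signs, so a root lies in (-3, -2); Newton's method refines it to λ ≈ -2.3063. Dividing out (λ - (-2.3063)) leaves approximately λ^2 - 5.3063λ + 8.2382. For λ^2 - 5.3063λ + 8.2382 the discriminant is -4.7955. It is negative, so the remaining roots are the complex-conjugate pair λ ≈ 2.6532 ± 1.0949i. Their product equals the constant term, so |λ|^2 ≈ 8.2382 and |λ| ≈ 2.8702.
Thus the eigenvalues (to 4 decimals) are -2.3063 (modulus 2.3063); 2.6532 ± 1.0949i (modulus 2.8702). The spectral radius is the largest modulus: r(A) ≈ 2.8702. (Cross-check: r(A) ≤ ||A||_2 ≈ 7.6259; equality holds whenever A is normal, though it can also hold for some non-normal A.)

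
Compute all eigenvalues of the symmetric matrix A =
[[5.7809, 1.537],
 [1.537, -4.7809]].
sigma(A) ≈ {-5, 6}

A is real symmetric, so its spectrum consists of real eigenvalues. Expanding the characteristic polynomial of the displayed matrix gives
  det(λ I - A) = p(λ) = λ^2 + (-1)λ + (-30).
Solving p(λ) = 0 yields eigenvalues ≈ -5, 6. (A is shown rounded to 4 decimals, so these recover the underlying integer eigenvalues to within that precision.)
Verification: the trace of A = 1 equals the sum of eigenvalues 1, and det(A) ≈ -30.0003 matches the eigenvalue product -30.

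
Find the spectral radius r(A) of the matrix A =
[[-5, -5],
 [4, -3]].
r(A) = sqrt(35) ≈ 5.9161

The eigenvalues of A are the roots of its characteristic polynomial. With M = A (coefficients from the trace and determinant):
  p(λ) = det(λ I - M) = λ^2 + 8λ + 35.
For λ^2 + 8λ + 35 the discriminant is -76. It is negative, so the roots are the complex-conjugate pair λ = -4 ± (sqrt(76)/2) i ≈ -4 ± 4.3589i. For a conjugate pair the product of the roots equals the constant term, so |λ|^2 = 35 and |λ| = sqrt(35) ≈ 5.9161.
Thus the eigenvalues (to 4 decimals) are -4 ± 4.3589i (modulus 5.9161). The spectral radius is the largest modulus: r(A) = sqrt(35) ≈ 5.9161. (Cross-check: r(A) ≤ ||A||_2 ≈ 7.1388; equality holds whenever A is normal, though it can also hold for some non-normal A.)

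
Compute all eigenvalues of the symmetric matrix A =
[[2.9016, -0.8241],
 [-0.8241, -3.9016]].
sigma(A) ≈ {-4, 3}

A is real symmetric, so its spectrum consists of real eigenvalues. Expanding the characteristic polynomial of the displayed matrix gives
  det(λ I - A) = p(λ) = λ^2 + (1)λ + (-12).
Solving p(λ) = 0 yields eigenvalues ≈ -4, 3. (A is shown rounded to 4 decimals, so these recover the underlying integer eigenvalues to within that precision.)
Verification: the trace of A = -1 equals the sum of eigenvalues -1, and det(A) ≈ -12.0000 matches the eigenvalue product -12.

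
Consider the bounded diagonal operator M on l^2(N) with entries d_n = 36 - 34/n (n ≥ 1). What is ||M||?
||M|| = 36

For a diagonal operator on l^2 with entries d_n, ||M|| = sup_n |d_n|. Here d_1 = 2, d_2 = 19, ..., and d_n = 36 - 34/n increases monotonically toward 36. All terms lie in [2, 36), so |d_n| = d_n and the supremum is the limit 36, which is not attained by any individual d_n. Hence ||M|| = 36.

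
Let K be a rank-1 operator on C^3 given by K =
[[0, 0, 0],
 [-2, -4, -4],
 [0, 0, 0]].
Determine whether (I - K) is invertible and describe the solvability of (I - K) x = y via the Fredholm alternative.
(I - K) is invertible (det(I - K) = 5 ≠ 0), so for every y in C^3 the equation (I - K) x = y has a unique solution.

K has rank 1, so it is an outer product K = u v^T: every row of K is a multiple of one row vector. Reading off the entries, u = (0, 2, 0) and v = (-1, -2, -2) (row i of K equals u_i·v^T). A rank-one matrix u v^T satisfies K u = u (v·u) and kills the (2)-dimensional subspace v^⊥, so its characteristic polynomial is lambda^2 (lambda - v·u) with v·u = tr K = -4. Hence the eigenvalues of I - K are 1 (multiplicity 2) and 1 - (-4) = 5, so det(I - K) = 5. (Direct check: I - K =
[[1, 0, 0],
 [2, 5, 4],
 [0, 0, 1]]
has determinant 5.) The finite-dimensional Fredholm alternative says: either (I - K) is invertible, or ker(I - K) ≠ {0} and then range(I - K) = ker((I - K)^*)^⊥, with dim ker(I - K) = dim ker((I - K)^*). Since det(I - K) ≠ 0, 1 is not an eigenvalue of K and ker(I - K) = {0}, so we are in the first case: for every y there is a unique x = (I - K)^(-1) y. Explicitly, by the Sherman–Morrison formula, (I - u v^T)^(-1) = I + u v^T/(1 - v·u), i.e. (I - K)^(-1) = I + K/(5).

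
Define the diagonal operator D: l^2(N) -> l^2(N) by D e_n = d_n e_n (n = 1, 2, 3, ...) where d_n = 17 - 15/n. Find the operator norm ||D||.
||D|| = 17

For a diagonal operator on l^2 with entries d_n, ||D|| = sup_n |d_n|. Here d_1 = 2, d_2 = 19/2, ..., and d_n = 17 - 15/n increases monotonically toward 17. All terms lie in [2, 17), so |d_n| = d_n and the supremum is the limit 17, which is not attained by any individual d_n. Hence ||D|| = 17.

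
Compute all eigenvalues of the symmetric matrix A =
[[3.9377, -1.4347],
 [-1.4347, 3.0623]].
sigma(A) ≈ {2, 5}

A is real symmetric, so its spectrum consists of real eigenvalues. Expanding the characteristic polynomial of the displayed matrix gives
  det(λ I - A) = p(λ) = λ^2 + (-7)λ + (10).
Solving p(λ) = 0 yields eigenvalues ≈ 2, 5. (A is shown rounded to 4 decimals, so these recover the underlying integer eigenvalues to within that precision.)
Verification: the trace of A = 7 equals the sum of eigenvalues 7, and det(A) ≈ 10.0001 matches the eigenvalue product 10.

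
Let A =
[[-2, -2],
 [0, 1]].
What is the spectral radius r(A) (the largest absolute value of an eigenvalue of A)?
r(A) = 2

The eigenvalues of A are the roots of its characteristic polynomial. With M = A (coefficients from the trace and determinant):
  p(λ) = det(λ I - M) = λ^2 + λ - 2.
For λ^2 + λ - 2 the discriminant is 9. It is a perfect square (3^2), so the roots are rational: λ = (-1 ± 3)/2 = 1, -2.
Thus the eigenvalues (to 4 decimals) are 1 (modulus 1); -2 (modulus 2). The spectral radius is the largest modulus: r(A) = 2. (Cross-check: r(A) ≤ ||A||_2 ≈ 2.9208; equality holds whenever A is normal, though it can also hold for some non-normal A.)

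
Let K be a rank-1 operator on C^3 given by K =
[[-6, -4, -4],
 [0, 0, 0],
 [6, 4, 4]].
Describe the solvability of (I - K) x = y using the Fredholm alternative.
(I - K) is invertible (det(I - K) = 3 ≠ 0), so for every y in C^3 the equation (I - K) x = y has a unique solution.

K has rank 1, so it is an outer product K = u v^T: every row of K is a multiple of one row vector. Reading off the entries, u = (-2, 0, 2) and v = (3, 2, 2) (row i of K equals u_i·v^T). A rank-one matrix u v^T satisfies K u = u (v·u) and kills the (2)-dimensional subspace v^⊥, so its characteristic polynomial is lambda^2 (lambda - v·u) with v·u = tr K = -2. Hence the eigenvalues of I - K are 1 (multiplicity 2) and 1 - (-2) = 3, so det(I - K) = 3. (Direct check: I - K =
[[7, 4, 4],
 [0, 1, 0],
 [-6, -4, -3]]
has determinant 3.) The finite-dimensional Fredholm alternative says: either (I - K) is invertible, or ker(I - K) ≠ {0} and then range(I - K) = ker((I - K)^*)^⊥, with dim ker(I - K) = dim ker((I - K)^*). Since det(I - K) ≠ 0, 1 is not an eigenvalue of K and ker(I - K) = {0}, so we are in the first case: for every y there is a unique x = (I - K)^(-1) y. Explicitly, by the Sherman–Morrison formula, (I - u v^T)^(-1) = I + u v^T/(1 - v·u), i.e. (I - K)^(-1) = I + K/(3).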